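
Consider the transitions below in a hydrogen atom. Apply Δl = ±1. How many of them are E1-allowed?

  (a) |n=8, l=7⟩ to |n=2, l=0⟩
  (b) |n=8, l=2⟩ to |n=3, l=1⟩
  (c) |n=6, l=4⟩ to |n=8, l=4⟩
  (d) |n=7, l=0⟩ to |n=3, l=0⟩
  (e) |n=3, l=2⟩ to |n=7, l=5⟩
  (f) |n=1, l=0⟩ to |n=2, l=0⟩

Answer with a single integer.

(a) forbidden — Δl = -7 (E1 requires Δl = ±1)
(b) allowed
(c) forbidden — Δl = +0 (E1 requires Δl = ±1)
(d) forbidden — Δl = +0 (E1 requires Δl = ±1)
(e) forbidden — Δl = +3 (E1 requires Δl = ±1)
(f) forbidden — Δl = +0 (E1 requires Δl = ±1)
Total allowed: 1 of 6.

1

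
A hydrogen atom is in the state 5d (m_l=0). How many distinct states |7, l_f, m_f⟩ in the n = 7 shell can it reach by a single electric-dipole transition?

6

E1 requires Δl = ±1, so l_f ∈ {1, 3}; with 0 ≤ l_f ≤ n_f−1 = 6, the allowed l_f values are {1, 3}.
For l_f = 1: m_f ∈ {m_i−1, m_i, m_i+1} ∩ [−1, 1] = {-1, 0, 1} → 3 states.
For l_f = 3: m_f ∈ {m_i−1, m_i, m_i+1} ∩ [−3, 3] = {-1, 0, 1} → 3 states.
Total: 6.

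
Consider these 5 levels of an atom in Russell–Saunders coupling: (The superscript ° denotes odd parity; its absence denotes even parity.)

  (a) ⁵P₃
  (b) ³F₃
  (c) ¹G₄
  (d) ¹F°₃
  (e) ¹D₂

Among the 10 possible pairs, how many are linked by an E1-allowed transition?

(a)–(b): forbidden (parity, ΔS, ΔL).
(a)–(c): forbidden (parity, ΔS, ΔL).
(a)–(d): forbidden (ΔS, ΔL).
(a)–(e): forbidden (parity, ΔS).
(b)–(c): forbidden (parity, ΔS).
(b)–(d): forbidden (ΔS).
(b)–(e): forbidden (parity, ΔS).
(c)–(d): allowed.
(c)–(e): forbidden (parity, ΔL, ΔJ).
(d)–(e): allowed.
Allowed pairs: 2 of 10.

2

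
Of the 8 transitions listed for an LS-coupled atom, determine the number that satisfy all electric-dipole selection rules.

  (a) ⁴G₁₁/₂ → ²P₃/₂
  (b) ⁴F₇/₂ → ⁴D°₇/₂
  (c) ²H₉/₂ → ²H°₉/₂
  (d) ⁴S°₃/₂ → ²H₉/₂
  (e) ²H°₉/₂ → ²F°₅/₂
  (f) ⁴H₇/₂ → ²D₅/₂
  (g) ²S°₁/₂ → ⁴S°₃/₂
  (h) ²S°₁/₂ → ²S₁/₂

(a) forbidden (parity, ΔS, ΔL, ΔJ fail)
(b) allowed
(c) allowed
(d) forbidden (ΔS, ΔL, ΔJ fail)
(e) forbidden (parity, ΔL, ΔJ fail)
(f) forbidden (parity, ΔS, ΔL fail)
(g) forbidden (parity, ΔS, ΔL fail)
(h) forbidden (ΔL fails)
Total allowed: 2 of 8.

2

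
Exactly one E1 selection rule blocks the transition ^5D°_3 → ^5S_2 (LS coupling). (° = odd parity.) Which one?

the ΔL = 0, ±1 rule

Parity must change: odd → even — passes.
ΔS = 0: S: 2 → 2 — passes.
ΔL = 0, ±1 (not L=0↔0): L: 2 → 0, ΔL = -2 — fails.
ΔJ = 0, ±1 (not J=0↔0): J: 3 → 2, ΔJ = -1 — passes.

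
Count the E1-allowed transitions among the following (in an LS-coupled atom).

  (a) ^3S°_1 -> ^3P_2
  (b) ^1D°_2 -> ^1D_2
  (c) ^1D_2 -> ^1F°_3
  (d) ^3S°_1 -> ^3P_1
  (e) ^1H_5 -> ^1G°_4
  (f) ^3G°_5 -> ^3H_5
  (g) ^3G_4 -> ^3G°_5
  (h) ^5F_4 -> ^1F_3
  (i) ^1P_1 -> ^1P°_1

8

(a) allowed
(b) allowed
(c) allowed
(d) allowed
(e) allowed
(f) allowed
(g) allowed
(h) forbidden (parity, ΔS fail)
(i) allowed
Total allowed: 8 of 9.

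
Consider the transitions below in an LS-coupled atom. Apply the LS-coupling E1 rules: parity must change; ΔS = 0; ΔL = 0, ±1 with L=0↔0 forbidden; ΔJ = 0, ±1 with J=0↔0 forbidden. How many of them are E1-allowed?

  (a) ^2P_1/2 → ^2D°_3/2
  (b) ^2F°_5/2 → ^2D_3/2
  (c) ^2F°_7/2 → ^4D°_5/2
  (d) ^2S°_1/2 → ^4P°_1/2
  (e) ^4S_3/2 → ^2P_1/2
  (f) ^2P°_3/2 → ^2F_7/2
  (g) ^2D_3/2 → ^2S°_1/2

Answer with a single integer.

2

(a) allowed
(b) allowed
(c) forbidden (parity, ΔS fail)
(d) forbidden (parity, ΔS fail)
(e) forbidden (parity, ΔS fail)
(f) forbidden (ΔL, ΔJ fail)
(g) forbidden (ΔL fails)
Total allowed: 2 of 7.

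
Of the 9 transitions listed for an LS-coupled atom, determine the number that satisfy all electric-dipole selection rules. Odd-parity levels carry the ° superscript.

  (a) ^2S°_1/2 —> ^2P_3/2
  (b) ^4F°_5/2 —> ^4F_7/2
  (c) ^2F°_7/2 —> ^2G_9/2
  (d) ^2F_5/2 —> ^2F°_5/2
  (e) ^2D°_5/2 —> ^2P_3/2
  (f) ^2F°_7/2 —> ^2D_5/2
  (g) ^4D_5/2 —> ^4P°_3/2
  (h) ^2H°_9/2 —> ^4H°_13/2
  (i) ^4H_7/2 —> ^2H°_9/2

(a) allowed
(b) allowed
(c) allowed
(d) allowed
(e) allowed
(f) allowed
(g) allowed
(h) forbidden (parity, ΔS, ΔJ fail)
(i) forbidden (ΔS fails)
Total allowed: 7 of 9.

7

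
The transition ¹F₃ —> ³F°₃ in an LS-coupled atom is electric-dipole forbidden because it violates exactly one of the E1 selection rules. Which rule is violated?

Reading off the term symbols: S 0→1, L 3→3, J 3→3, parity even→odd.
ΔS = 0: S: 0 → 1 — fails.
ΔJ = 0, ±1 (not J=0↔0): J: 3 → 3, ΔJ = +0 — ok.
Parity must change: even → odd — ok.
ΔL = 0, ±1 (not L=0↔0): L: 3 → 3, ΔL = +0 — ok.

the ΔS = 0 rule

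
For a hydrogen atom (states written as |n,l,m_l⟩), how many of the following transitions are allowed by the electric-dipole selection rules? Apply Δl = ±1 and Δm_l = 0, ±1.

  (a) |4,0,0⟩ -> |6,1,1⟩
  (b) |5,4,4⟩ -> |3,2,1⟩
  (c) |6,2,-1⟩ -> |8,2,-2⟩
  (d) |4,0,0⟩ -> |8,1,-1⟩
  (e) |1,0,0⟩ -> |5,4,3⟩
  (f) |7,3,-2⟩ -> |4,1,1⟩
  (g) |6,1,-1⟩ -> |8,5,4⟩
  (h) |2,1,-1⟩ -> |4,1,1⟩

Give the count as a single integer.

2

(a) allowed
(b) forbidden — Δl = -2 (E1 requires Δl = ±1); Δm_l = -3 (E1 requires Δm_l = 0, ±1)
(c) forbidden — Δl = +0 (E1 requires Δl = ±1)
(d) allowed
(e) forbidden — Δl = +4 (E1 requires Δl = ±1); Δm_l = +3 (E1 requires Δm_l = 0, ±1)
(f) forbidden — Δl = -2 (E1 requires Δl = ±1); Δm_l = +3 (E1 requires Δm_l = 0, ±1)
(g) forbidden — Δl = +4 (E1 requires Δl = ±1); Δm_l = +5 (E1 requires Δm_l = 0, ±1)
(h) forbidden — Δl = +0 (E1 requires Δl = ±1); Δm_l = +2 (E1 requires Δm_l = 0, ±1)
Total allowed: 2 of 8.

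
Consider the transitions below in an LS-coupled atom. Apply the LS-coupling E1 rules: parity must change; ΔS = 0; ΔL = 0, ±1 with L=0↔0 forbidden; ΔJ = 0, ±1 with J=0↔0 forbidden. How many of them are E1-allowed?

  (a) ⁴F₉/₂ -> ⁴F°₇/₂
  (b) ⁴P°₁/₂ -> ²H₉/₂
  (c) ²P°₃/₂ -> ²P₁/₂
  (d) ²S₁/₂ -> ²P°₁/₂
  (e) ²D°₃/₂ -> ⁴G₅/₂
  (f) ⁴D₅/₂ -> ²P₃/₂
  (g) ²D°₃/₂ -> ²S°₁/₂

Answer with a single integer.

(a) allowed
(b) forbidden (ΔS, ΔL, ΔJ fail)
(c) allowed
(d) allowed
(e) forbidden (ΔS, ΔL fail)
(f) forbidden (parity, ΔS fail)
(g) forbidden (parity, ΔL fail)
Total allowed: 3 of 7.

3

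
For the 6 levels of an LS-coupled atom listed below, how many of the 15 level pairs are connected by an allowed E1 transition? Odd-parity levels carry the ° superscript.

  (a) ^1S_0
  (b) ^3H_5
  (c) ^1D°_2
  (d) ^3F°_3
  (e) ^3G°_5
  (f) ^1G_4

(a)–(b): forbidden (parity, ΔS, ΔL, ΔJ).
(a)–(c): forbidden (ΔL, ΔJ).
(a)–(d): forbidden (ΔS, ΔL, ΔJ).
(a)–(e): forbidden (ΔS, ΔL, ΔJ).
(a)–(f): forbidden (parity, ΔL, ΔJ).
(b)–(c): forbidden (ΔS, ΔL, ΔJ).
(b)–(d): forbidden (ΔL, ΔJ).
(b)–(e): allowed.
(b)–(f): forbidden (parity, ΔS).
(c)–(d): forbidden (parity, ΔS).
(c)–(e): forbidden (parity, ΔS, ΔL, ΔJ).
(c)–(f): forbidden (ΔL, ΔJ).
(d)–(e): forbidden (parity, ΔJ).
(d)–(f): forbidden (ΔS).
(e)–(f): forbidden (ΔS).
Allowed pairs: 1 of 15.

1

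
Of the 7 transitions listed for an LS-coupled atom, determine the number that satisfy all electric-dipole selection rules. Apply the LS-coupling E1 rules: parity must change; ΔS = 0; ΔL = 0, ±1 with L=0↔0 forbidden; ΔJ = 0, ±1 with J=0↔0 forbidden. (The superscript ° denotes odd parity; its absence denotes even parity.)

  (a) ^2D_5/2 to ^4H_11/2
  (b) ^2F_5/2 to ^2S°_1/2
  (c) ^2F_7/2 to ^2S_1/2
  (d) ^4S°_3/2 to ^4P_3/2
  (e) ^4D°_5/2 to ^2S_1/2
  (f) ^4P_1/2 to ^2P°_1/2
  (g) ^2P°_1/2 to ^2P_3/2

(a) forbidden (parity, ΔS, ΔL, ΔJ fail)
(b) forbidden (ΔL, ΔJ fail)
(c) forbidden (parity, ΔL, ΔJ fail)
(d) allowed
(e) forbidden (ΔS, ΔL, ΔJ fail)
(f) forbidden (ΔS fails)
(g) allowed
Total allowed: 2 of 7.

2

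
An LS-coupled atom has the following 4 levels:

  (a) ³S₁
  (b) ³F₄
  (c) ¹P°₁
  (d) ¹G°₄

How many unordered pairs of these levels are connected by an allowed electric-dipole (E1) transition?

(a)–(b): forbidden (parity, ΔL, ΔJ).
(a)–(c): forbidden (ΔS).
(a)–(d): forbidden (ΔS, ΔL, ΔJ).
(b)–(c): forbidden (ΔS, ΔL, ΔJ).
(b)–(d): forbidden (ΔS).
(c)–(d): forbidden (parity, ΔL, ΔJ).
Allowed pairs: 0 of 6.

0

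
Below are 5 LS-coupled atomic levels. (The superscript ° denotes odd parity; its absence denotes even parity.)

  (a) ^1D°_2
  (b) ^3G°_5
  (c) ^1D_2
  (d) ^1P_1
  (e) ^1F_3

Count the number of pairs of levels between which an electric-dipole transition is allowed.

3

(a)–(b): forbidden (parity, ΔS, ΔL, ΔJ).
(a)–(c): allowed.
(a)–(d): allowed.
(a)–(e): allowed.
(b)–(c): forbidden (ΔS, ΔL, ΔJ).
(b)–(d): forbidden (ΔS, ΔL, ΔJ).
(b)–(e): forbidden (ΔS, ΔJ).
(c)–(d): forbidden (parity).
(c)–(e): forbidden (parity).
(d)–(e): forbidden (parity, ΔL, ΔJ).
Allowed pairs: 3 of 10.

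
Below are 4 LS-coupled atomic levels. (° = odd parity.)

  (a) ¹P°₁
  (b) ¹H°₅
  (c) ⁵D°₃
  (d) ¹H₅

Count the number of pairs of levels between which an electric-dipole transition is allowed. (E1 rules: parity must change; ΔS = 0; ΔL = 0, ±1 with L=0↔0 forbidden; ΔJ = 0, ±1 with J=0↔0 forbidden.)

1

(a)–(b): forbidden (parity, ΔL, ΔJ).
(a)–(c): forbidden (parity, ΔS, ΔJ).
(a)–(d): forbidden (ΔL, ΔJ).
(b)–(c): forbidden (parity, ΔS, ΔL, ΔJ).
(b)–(d): allowed.
(c)–(d): forbidden (ΔS, ΔL, ΔJ).
Allowed pairs: 1 of 6.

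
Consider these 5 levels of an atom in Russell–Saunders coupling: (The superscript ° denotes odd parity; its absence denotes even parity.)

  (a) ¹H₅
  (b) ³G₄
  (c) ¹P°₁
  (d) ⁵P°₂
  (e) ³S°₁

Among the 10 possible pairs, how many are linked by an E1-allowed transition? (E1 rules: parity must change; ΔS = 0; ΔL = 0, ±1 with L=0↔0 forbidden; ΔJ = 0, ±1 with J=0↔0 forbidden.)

0

(a)–(b): forbidden (parity, ΔS).
(a)–(c): forbidden (ΔL, ΔJ).
(a)–(d): forbidden (ΔS, ΔL, ΔJ).
(a)–(e): forbidden (ΔS, ΔL, ΔJ).
(b)–(c): forbidden (ΔS, ΔL, ΔJ).
(b)–(d): forbidden (ΔS, ΔL, ΔJ).
(b)–(e): forbidden (ΔL, ΔJ).
(c)–(d): forbidden (parity, ΔS).
(c)–(e): forbidden (parity, ΔS).
(d)–(e): forbidden (parity, ΔS).
Allowed pairs: 0 of 10.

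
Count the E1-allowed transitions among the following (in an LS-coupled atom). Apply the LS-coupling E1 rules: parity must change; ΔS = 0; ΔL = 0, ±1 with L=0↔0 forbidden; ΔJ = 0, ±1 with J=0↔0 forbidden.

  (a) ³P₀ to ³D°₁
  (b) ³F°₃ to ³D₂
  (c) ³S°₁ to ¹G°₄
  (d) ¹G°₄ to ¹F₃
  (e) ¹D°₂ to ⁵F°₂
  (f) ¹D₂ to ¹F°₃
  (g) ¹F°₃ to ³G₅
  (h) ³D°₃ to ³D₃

(a) allowed
(b) allowed
(c) forbidden (parity, ΔS, ΔL, ΔJ fail)
(d) allowed
(e) forbidden (parity, ΔS fail)
(f) allowed
(g) forbidden (ΔS, ΔJ fail)
(h) allowed
Total allowed: 5 of 8.

5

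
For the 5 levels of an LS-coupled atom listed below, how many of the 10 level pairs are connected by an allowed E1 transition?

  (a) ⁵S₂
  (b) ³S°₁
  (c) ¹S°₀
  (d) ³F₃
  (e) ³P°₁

(a)–(b): forbidden (ΔS, ΔL).
(a)–(c): forbidden (ΔS, ΔL, ΔJ).
(a)–(d): forbidden (parity, ΔS, ΔL).
(a)–(e): forbidden (ΔS).
(b)–(c): forbidden (parity, ΔS, ΔL).
(b)–(d): forbidden (ΔL, ΔJ).
(b)–(e): forbidden (parity).
(c)–(d): forbidden (ΔS, ΔL, ΔJ).
(c)–(e): forbidden (parity, ΔS).
(d)–(e): forbidden (ΔL, ΔJ).
Allowed pairs: 0 of 10.

0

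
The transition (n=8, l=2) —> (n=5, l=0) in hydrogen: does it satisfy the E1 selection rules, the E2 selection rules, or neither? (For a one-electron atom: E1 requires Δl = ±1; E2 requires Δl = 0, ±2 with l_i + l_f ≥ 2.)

Δl = 0 − 2 = -2; l_i + l_f = 2.
E1 (Δl = ±1): not satisfied.
E2 (Δl = 0,±2, l_i+l_f ≥ 2): satisfied.

E2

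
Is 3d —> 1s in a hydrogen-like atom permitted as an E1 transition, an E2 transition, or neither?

Δl = 0 − 2 = -2; l_i + l_f = 2.
E1 (Δl = ±1): not satisfied.
E2 (Δl = 0,±2, l_i+l_f ≥ 2): satisfied.

E2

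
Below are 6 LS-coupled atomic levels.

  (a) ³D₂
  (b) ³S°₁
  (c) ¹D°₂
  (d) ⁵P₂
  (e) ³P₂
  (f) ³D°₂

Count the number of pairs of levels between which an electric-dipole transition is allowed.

3

(a)–(b): forbidden (ΔL).
(a)–(c): forbidden (ΔS).
(a)–(d): forbidden (parity, ΔS).
(a)–(e): forbidden (parity).
(a)–(f): allowed.
(b)–(c): forbidden (parity, ΔS, ΔL).
(b)–(d): forbidden (ΔS).
(b)–(e): allowed.
(b)–(f): forbidden (parity, ΔL).
(c)–(d): forbidden (ΔS).
(c)–(e): forbidden (ΔS).
(c)–(f): forbidden (parity, ΔS).
(d)–(e): forbidden (parity, ΔS).
(d)–(f): forbidden (ΔS).
(e)–(f): allowed.
Allowed pairs: 3 of 15.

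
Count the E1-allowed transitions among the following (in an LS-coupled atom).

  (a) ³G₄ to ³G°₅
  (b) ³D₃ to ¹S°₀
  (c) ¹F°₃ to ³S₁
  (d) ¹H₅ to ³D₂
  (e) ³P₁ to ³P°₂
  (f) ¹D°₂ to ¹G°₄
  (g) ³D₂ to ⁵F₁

(a) allowed
(b) forbidden (ΔS, ΔL, ΔJ fail)
(c) forbidden (ΔS, ΔL, ΔJ fail)
(d) forbidden (parity, ΔS, ΔL, ΔJ fail)
(e) allowed
(f) forbidden (parity, ΔL, ΔJ fail)
(g) forbidden (parity, ΔS fail)
Total allowed: 2 of 7.

2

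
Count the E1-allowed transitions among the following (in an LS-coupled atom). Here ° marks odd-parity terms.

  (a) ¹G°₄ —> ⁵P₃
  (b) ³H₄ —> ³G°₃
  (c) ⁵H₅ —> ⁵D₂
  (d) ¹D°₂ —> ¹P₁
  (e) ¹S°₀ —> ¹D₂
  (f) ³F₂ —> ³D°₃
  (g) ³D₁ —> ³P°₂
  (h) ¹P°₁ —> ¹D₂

5

(a) forbidden (ΔS, ΔL fail)
(b) allowed
(c) forbidden (parity, ΔL, ΔJ fail)
(d) allowed
(e) forbidden (ΔL, ΔJ fail)
(f) allowed
(g) allowed
(h) allowed
Total allowed: 5 of 8.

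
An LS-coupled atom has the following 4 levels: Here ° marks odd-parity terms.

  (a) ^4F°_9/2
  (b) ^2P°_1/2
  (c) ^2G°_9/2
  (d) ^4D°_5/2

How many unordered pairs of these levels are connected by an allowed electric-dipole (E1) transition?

0

(a)–(b): forbidden (parity, ΔS, ΔL, ΔJ).
(a)–(c): forbidden (parity, ΔS).
(a)–(d): forbidden (parity, ΔJ).
(b)–(c): forbidden (parity, ΔL, ΔJ).
(b)–(d): forbidden (parity, ΔS, ΔJ).
(c)–(d): forbidden (parity, ΔS, ΔL, ΔJ).
Allowed pairs: 0 of 6.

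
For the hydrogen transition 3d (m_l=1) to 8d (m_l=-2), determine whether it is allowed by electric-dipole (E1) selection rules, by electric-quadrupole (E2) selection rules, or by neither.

neither

Δl = 2 − 2 = +0; l_i + l_f = 4.
Δm_l = -3.
E1 (Δl = ±1, |Δm_l| ≤ 1): not satisfied.
E2 (Δl = 0,±2, l_i+l_f ≥ 2, |Δm_l| ≤ 2): not satisfied.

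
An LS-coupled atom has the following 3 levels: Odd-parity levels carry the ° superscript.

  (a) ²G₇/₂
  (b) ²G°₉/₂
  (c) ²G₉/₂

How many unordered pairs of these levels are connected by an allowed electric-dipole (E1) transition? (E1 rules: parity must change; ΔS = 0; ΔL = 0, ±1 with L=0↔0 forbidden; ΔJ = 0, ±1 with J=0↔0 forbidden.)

(a)–(b): allowed.
(a)–(c): forbidden (parity).
(b)–(c): allowed.
Allowed pairs: 2 of 3.

2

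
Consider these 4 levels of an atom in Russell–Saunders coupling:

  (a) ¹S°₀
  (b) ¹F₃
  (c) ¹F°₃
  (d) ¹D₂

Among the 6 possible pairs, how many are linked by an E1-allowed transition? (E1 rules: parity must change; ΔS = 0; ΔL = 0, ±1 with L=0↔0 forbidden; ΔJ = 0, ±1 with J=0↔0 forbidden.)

(a)–(b): forbidden (ΔL, ΔJ).
(a)–(c): forbidden (parity, ΔL, ΔJ).
(a)–(d): forbidden (ΔL, ΔJ).
(b)–(c): allowed.
(b)–(d): forbidden (parity).
(c)–(d): allowed.
Allowed pairs: 2 of 6.

2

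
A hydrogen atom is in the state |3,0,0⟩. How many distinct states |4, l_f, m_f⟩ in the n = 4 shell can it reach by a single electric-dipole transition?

3

E1 requires Δl = ±1, so l_f ∈ {-1, 1}; with 0 ≤ l_f ≤ n_f−1 = 3, the allowed l_f values are {1}.
For l_f = 1: m_f ∈ {m_i−1, m_i, m_i+1} ∩ [−1, 1] = {-1, 0, 1} → 3 states.
Total: 3.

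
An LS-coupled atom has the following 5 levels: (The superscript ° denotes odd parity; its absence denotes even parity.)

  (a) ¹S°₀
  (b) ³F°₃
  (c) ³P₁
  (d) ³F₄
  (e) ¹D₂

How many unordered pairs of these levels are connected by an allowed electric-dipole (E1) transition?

1

(a)–(b): forbidden (parity, ΔS, ΔL, ΔJ).
(a)–(c): forbidden (ΔS).
(a)–(d): forbidden (ΔS, ΔL, ΔJ).
(a)–(e): forbidden (ΔL, ΔJ).
(b)–(c): forbidden (ΔL, ΔJ).
(b)–(d): allowed.
(b)–(e): forbidden (ΔS).
(c)–(d): forbidden (parity, ΔL, ΔJ).
(c)–(e): forbidden (parity, ΔS).
(d)–(e): forbidden (parity, ΔS, ΔJ).
Allowed pairs: 1 of 10.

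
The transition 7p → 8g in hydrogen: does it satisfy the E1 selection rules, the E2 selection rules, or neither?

Δl = 4 − 1 = +3; l_i + l_f = 5.
E1 (Δl = ±1): not satisfied.
E2 (Δl = 0,±2, l_i+l_f ≥ 2): not satisfied.

neither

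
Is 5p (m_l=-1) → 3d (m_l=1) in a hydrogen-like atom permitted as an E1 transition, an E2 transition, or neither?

Δl = 2 − 1 = +1; l_i + l_f = 3.
Δm_l = +2.
E1 (Δl = ±1, |Δm_l| ≤ 1): not satisfied.
E2 (Δl = 0,±2, l_i+l_f ≥ 2, |Δm_l| ≤ 2): not satisfied.

neither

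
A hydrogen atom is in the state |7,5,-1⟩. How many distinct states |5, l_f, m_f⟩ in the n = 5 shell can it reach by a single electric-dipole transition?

3

E1 requires Δl = ±1, so l_f ∈ {4, 6}; with 0 ≤ l_f ≤ n_f−1 = 4, the allowed l_f values are {4}.
For l_f = 4: m_f ∈ {m_i−1, m_i, m_i+1} ∩ [−4, 4] = {-2, -1, 0} → 3 states.
Total: 3.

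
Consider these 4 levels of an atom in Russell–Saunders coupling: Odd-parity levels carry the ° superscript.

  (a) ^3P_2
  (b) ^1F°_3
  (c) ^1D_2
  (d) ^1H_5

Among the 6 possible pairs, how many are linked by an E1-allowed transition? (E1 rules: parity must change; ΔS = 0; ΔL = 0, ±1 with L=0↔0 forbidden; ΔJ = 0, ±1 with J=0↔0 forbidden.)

(a)–(b): forbidden (ΔS, ΔL).
(a)–(c): forbidden (parity, ΔS).
(a)–(d): forbidden (parity, ΔS, ΔL, ΔJ).
(b)–(c): allowed.
(b)–(d): forbidden (ΔL, ΔJ).
(c)–(d): forbidden (parity, ΔL, ΔJ).
Allowed pairs: 1 of 6.

1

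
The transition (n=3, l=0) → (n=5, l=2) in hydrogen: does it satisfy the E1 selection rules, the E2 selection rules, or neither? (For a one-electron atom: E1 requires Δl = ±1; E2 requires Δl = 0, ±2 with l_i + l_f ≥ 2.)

Δl = 2 − 0 = +2; l_i + l_f = 2.
E1 (Δl = ±1): not satisfied.
E2 (Δl = 0,±2, l_i+l_f ≥ 2): satisfied.

E2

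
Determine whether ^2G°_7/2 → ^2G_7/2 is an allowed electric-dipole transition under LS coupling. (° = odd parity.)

Reading off the term symbols: S 1/2→1/2, L 4→4, J 7/2→7/2, parity odd→even.
ΔJ = 0, ±1 (not J=0↔0): J: 7/2 → 7/2, ΔJ = +0 — ✓.
ΔS = 0: S: 1/2 → 1/2 — ✓.
ΔL = 0, ±1 (not L=0↔0): L: 4 → 4, ΔL = +0 — ✓.
Parity must change: odd → even — ✓.
All four E1 rules are satisfied.

allowed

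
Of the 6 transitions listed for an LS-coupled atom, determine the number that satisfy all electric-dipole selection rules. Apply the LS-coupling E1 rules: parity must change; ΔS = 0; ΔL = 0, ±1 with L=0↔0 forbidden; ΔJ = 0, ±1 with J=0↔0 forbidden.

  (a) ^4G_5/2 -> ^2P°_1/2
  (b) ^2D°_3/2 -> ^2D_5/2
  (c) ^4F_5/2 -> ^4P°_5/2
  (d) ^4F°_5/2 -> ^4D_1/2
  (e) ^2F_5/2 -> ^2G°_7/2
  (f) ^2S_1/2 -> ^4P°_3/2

2

(a) forbidden (ΔS, ΔL, ΔJ fail)
(b) allowed
(c) forbidden (ΔL fails)
(d) forbidden (ΔJ fails)
(e) allowed
(f) forbidden (ΔS fails)
Total allowed: 2 of 6.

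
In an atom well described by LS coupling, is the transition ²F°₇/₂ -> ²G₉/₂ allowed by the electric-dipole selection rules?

ΔJ = 0, ±1 (not J=0↔0): J: 7/2 → 9/2, ΔJ = +1 — passes.
Parity must change: odd → even — passes.
ΔS = 0: S: 1/2 → 1/2 — passes.
ΔL = 0, ±1 (not L=0↔0): L: 3 → 4, ΔL = +1 — passes.
All four E1 rules are satisfied.

allowed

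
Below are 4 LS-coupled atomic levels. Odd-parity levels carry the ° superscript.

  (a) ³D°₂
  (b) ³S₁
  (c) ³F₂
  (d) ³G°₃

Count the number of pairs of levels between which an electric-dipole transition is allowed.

(a)–(b): forbidden (ΔL).
(a)–(c): allowed.
(a)–(d): forbidden (parity, ΔL).
(b)–(c): forbidden (parity, ΔL).
(b)–(d): forbidden (ΔL, ΔJ).
(c)–(d): allowed.
Allowed pairs: 2 of 6.

2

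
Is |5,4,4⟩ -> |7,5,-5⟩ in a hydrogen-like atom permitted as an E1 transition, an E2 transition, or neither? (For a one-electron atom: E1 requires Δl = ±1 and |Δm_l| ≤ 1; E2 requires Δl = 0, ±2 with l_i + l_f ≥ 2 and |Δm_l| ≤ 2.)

neither

Δl = 5 − 4 = +1; l_i + l_f = 9.
Δm_l = -9.
E1 (Δl = ±1, |Δm_l| ≤ 1): not satisfied.
E2 (Δl = 0,±2, l_i+l_f ≥ 2, |Δm_l| ≤ 2): not satisfied.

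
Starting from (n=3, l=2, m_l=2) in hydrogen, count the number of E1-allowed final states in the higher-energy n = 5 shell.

4

E1 requires Δl = ±1, so l_f ∈ {1, 3}; with 0 ≤ l_f ≤ n_f−1 = 4, the allowed l_f values are {1, 3}.
For l_f = 1: m_f ∈ {m_i−1, m_i, m_i+1} ∩ [−1, 1] = {1} → 1 state.
For l_f = 3: m_f ∈ {m_i−1, m_i, m_i+1} ∩ [−3, 3] = {1, 2, 3} → 3 states.
Total: 4.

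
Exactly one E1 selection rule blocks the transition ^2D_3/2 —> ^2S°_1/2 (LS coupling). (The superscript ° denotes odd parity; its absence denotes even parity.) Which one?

Initial level: S=1/2, L=2, J=3/2, parity even. Final level: S=1/2, L=0, J=1/2, parity odd.
ΔS = 0: S: 1/2 → 1/2 — satisfied.
ΔL = 0, ±1 (not L=0↔0): L: 2 → 0, ΔL = -2 — violated.
Parity must change: even → odd — satisfied.
ΔJ = 0, ±1 (not J=0↔0): J: 3/2 → 1/2, ΔJ = -1 — satisfied.

the ΔL = 0, ±1 rule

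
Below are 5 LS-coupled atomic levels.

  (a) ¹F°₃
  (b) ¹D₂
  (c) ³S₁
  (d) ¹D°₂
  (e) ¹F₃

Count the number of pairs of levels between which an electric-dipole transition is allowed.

4

(a)–(b): allowed.
(a)–(c): forbidden (ΔS, ΔL, ΔJ).
(a)–(d): forbidden (parity).
(a)–(e): allowed.
(b)–(c): forbidden (parity, ΔS, ΔL).
(b)–(d): allowed.
(b)–(e): forbidden (parity).
(c)–(d): forbidden (ΔS, ΔL).
(c)–(e): forbidden (parity, ΔS, ΔL, ΔJ).
(d)–(e): allowed.
Allowed pairs: 4 of 10.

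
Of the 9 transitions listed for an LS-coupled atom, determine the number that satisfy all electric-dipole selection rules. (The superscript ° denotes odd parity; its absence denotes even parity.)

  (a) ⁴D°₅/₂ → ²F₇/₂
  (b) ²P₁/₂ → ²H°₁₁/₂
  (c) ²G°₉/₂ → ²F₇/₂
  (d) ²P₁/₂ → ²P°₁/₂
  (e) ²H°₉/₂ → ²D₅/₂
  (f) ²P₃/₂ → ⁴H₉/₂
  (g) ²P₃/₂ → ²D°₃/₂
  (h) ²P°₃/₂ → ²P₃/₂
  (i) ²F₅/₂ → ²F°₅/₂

5

(a) forbidden (ΔS fails)
(b) forbidden (ΔL, ΔJ fail)
(c) allowed
(d) allowed
(e) forbidden (ΔL, ΔJ fail)
(f) forbidden (parity, ΔS, ΔL, ΔJ fail)
(g) allowed
(h) allowed
(i) allowed
Total allowed: 5 of 9.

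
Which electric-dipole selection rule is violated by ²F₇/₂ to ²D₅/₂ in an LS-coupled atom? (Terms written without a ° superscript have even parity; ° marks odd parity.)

parity

Parity must change: even → even — violated.
ΔS = 0: S: 1/2 → 1/2 — satisfied.
ΔL = 0, ±1 (not L=0↔0): L: 3 → 2, ΔL = -1 — satisfied.
ΔJ = 0, ±1 (not J=0↔0): J: 7/2 → 5/2, ΔJ = -1 — satisfied.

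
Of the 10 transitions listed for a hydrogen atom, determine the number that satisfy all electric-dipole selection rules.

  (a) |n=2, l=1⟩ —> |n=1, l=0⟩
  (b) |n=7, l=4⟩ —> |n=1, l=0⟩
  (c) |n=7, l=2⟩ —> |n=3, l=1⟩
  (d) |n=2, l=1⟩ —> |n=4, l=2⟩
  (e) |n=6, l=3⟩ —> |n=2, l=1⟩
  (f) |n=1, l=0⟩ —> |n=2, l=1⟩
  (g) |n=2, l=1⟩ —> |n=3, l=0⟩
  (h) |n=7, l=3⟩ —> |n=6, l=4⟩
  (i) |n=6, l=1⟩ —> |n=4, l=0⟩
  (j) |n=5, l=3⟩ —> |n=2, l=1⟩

7

(a) allowed
(b) forbidden — Δl = -4 (E1 requires Δl = ±1)
(c) allowed
(d) allowed
(e) forbidden — Δl = -2 (E1 requires Δl = ±1)
(f) allowed
(g) allowed
(h) allowed
(i) allowed
(j) forbidden — Δl = -2 (E1 requires Δl = ±1)
Total allowed: 7 of 10.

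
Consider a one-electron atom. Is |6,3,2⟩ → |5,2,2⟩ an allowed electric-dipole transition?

allowed

Initial l = 3, final l = 2, so Δl = -1. E1 requires Δl = ±1: ok.
Δm_l = 2 − (2) = +0. E1 requires Δm_l = 0, ±1: ok.
All E1 selection rules are satisfied.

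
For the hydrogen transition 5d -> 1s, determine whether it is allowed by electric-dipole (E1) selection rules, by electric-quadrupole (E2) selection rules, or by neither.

Δl = 0 − 2 = -2; l_i + l_f = 2.
E1 (Δl = ±1): not satisfied.
E2 (Δl = 0,±2, l_i+l_f ≥ 2): satisfied.

E2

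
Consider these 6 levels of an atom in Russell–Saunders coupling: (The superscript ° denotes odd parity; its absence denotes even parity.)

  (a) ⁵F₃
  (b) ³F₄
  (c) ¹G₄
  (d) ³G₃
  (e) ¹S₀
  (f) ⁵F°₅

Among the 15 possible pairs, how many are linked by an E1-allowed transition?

0

(a)–(b): forbidden (parity, ΔS).
(a)–(c): forbidden (parity, ΔS).
(a)–(d): forbidden (parity, ΔS).
(a)–(e): forbidden (parity, ΔS, ΔL, ΔJ).
(a)–(f): forbidden (ΔJ).
(b)–(c): forbidden (parity, ΔS).
(b)–(d): forbidden (parity).
(b)–(e): forbidden (parity, ΔS, ΔL, ΔJ).
(b)–(f): forbidden (ΔS).
(c)–(d): forbidden (parity, ΔS).
(c)–(e): forbidden (parity, ΔL, ΔJ).
(c)–(f): forbidden (ΔS).
(d)–(e): forbidden (parity, ΔS, ΔL, ΔJ).
(d)–(f): forbidden (ΔS, ΔJ).
(e)–(f): forbidden (ΔS, ΔL, ΔJ).
Allowed pairs: 0 of 15.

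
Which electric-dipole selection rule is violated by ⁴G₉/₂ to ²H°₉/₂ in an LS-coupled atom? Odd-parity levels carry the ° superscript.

the ΔS = 0 rule

Initial level: S=3/2, L=4, J=9/2, parity even. Final level: S=1/2, L=5, J=9/2, parity odd.
Parity must change: even → odd — ok.
ΔS = 0: S: 3/2 → 1/2 — fails.
ΔL = 0, ±1 (not L=0↔0): L: 4 → 5, ΔL = +1 — ok.
ΔJ = 0, ±1 (not J=0↔0): J: 9/2 → 9/2, ΔJ = +0 — ok.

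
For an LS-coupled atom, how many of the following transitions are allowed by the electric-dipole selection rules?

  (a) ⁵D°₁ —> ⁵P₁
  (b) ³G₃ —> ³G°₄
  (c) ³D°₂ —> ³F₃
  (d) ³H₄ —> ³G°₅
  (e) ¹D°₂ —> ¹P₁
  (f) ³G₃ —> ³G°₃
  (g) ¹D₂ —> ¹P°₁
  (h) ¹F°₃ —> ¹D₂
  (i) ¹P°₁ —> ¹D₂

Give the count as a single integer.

9

(a) allowed
(b) allowed
(c) allowed
(d) allowed
(e) allowed
(f) allowed
(g) allowed
(h) allowed
(i) allowed
Total allowed: 9 of 9.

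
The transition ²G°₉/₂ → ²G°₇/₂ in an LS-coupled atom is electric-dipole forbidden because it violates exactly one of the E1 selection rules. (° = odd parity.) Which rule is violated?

Reading off the term symbols: S 1/2→1/2, L 4→4, J 9/2→7/2, parity odd→odd.
Parity must change: odd → odd — fails.
ΔS = 0: S: 1/2 → 1/2 — passes.
ΔL = 0, ±1 (not L=0↔0): L: 4 → 4, ΔL = +0 — passes.
ΔJ = 0, ±1 (not J=0↔0): J: 9/2 → 7/2, ΔJ = -1 — passes.

parity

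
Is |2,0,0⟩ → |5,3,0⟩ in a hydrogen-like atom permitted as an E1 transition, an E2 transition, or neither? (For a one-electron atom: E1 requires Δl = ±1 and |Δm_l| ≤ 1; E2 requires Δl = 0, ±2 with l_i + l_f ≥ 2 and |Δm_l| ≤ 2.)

Δl = 3 − 0 = +3; l_i + l_f = 3.
Δm_l = +0.
E1 (Δl = ±1, |Δm_l| ≤ 1): not satisfied.
E2 (Δl = 0,±2, l_i+l_f ≥ 2, |Δm_l| ≤ 2): not satisfied.

neither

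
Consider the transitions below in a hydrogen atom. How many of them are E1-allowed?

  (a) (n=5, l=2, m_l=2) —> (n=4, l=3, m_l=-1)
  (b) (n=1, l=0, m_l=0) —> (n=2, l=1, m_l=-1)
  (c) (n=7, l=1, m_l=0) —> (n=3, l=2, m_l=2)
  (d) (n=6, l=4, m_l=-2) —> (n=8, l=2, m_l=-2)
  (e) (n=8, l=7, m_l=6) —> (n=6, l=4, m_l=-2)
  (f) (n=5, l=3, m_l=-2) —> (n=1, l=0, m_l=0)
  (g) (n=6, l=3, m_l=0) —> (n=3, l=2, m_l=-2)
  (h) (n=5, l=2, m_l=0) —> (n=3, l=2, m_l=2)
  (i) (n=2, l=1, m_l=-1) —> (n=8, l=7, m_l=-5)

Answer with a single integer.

(a) forbidden — Δm_l = -3 (E1 requires Δm_l = 0, ±1)
(b) allowed
(c) forbidden — Δm_l = +2 (E1 requires Δm_l = 0, ±1)
(d) forbidden — Δl = -2 (E1 requires Δl = ±1)
(e) forbidden — Δl = -3 (E1 requires Δl = ±1); Δm_l = -8 (E1 requires Δm_l = 0, ±1)
(f) forbidden — Δl = -3 (E1 requires Δl = ±1); Δm_l = +2 (E1 requires Δm_l = 0, ±1)
(g) forbidden — Δm_l = -2 (E1 requires Δm_l = 0, ±1)
(h) forbidden — Δl = +0 (E1 requires Δl = ±1); Δm_l = +2 (E1 requires Δm_l = 0, ±1)
(i) forbidden — Δl = +6 (E1 requires Δl = ±1); Δm_l = -4 (E1 requires Δm_l = 0, ±1)
Total allowed: 1 of 9.

1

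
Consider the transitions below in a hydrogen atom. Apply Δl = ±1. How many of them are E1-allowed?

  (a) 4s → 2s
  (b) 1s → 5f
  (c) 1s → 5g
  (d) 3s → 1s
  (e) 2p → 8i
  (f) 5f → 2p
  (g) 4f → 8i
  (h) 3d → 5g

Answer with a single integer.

0

(a) forbidden — Δl = +0 (E1 requires Δl = ±1)
(b) forbidden — Δl = +3 (E1 requires Δl = ±1)
(c) forbidden — Δl = +4 (E1 requires Δl = ±1)
(d) forbidden — Δl = +0 (E1 requires Δl = ±1)
(e) forbidden — Δl = +5 (E1 requires Δl = ±1)
(f) forbidden — Δl = -2 (E1 requires Δl = ±1)
(g) forbidden — Δl = +3 (E1 requires Δl = ±1)
(h) forbidden — Δl = +2 (E1 requires Δl = ±1)
Total allowed: 0 of 8.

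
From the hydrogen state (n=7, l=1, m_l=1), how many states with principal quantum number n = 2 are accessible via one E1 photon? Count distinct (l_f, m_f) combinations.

1

E1 requires Δl = ±1, so l_f ∈ {0, 2}; with 0 ≤ l_f ≤ n_f−1 = 1, the allowed l_f values are {0}.
For l_f = 0: m_f ∈ {m_i−1, m_i, m_i+1} ∩ [−0, 0] = {0} → 1 state.
Total: 1.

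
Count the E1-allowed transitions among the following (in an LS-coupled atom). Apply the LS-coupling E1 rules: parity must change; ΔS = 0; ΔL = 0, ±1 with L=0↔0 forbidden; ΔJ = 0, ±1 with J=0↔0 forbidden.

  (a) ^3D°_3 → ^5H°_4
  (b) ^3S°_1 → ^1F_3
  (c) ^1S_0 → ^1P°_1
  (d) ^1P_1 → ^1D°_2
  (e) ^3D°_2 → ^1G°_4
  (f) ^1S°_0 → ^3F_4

(a) forbidden (parity, ΔS, ΔL fail)
(b) forbidden (ΔS, ΔL, ΔJ fail)
(c) allowed
(d) allowed
(e) forbidden (parity, ΔS, ΔL, ΔJ fail)
(f) forbidden (ΔS, ΔL, ΔJ fail)
Total allowed: 2 of 6.

2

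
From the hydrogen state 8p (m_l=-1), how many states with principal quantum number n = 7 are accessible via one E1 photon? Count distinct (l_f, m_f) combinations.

4

E1 requires Δl = ±1, so l_f ∈ {0, 2}; with 0 ≤ l_f ≤ n_f−1 = 6, the allowed l_f values are {0, 2}.
For l_f = 0: m_f ∈ {m_i−1, m_i, m_i+1} ∩ [−0, 0] = {0} → 1 state.
For l_f = 2: m_f ∈ {m_i−1, m_i, m_i+1} ∩ [−2, 2] = {-2, -1, 0} → 3 states.
Total: 4.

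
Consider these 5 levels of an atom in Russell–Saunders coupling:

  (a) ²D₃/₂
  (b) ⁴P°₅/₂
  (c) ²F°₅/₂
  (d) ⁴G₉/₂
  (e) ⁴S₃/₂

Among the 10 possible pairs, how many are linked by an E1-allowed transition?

2

(a)–(b): forbidden (ΔS).
(a)–(c): allowed.
(a)–(d): forbidden (parity, ΔS, ΔL, ΔJ).
(a)–(e): forbidden (parity, ΔS, ΔL).
(b)–(c): forbidden (parity, ΔS, ΔL).
(b)–(d): forbidden (ΔL, ΔJ).
(b)–(e): allowed.
(c)–(d): forbidden (ΔS, ΔJ).
(c)–(e): forbidden (ΔS, ΔL).
(d)–(e): forbidden (parity, ΔL, ΔJ).
Allowed pairs: 2 of 10.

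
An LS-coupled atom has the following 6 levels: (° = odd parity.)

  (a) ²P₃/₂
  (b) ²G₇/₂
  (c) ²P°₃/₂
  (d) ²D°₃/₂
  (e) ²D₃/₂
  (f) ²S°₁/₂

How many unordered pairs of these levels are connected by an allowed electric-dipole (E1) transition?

(a)–(b): forbidden (parity, ΔL, ΔJ).
(a)–(c): allowed.
(a)–(d): allowed.
(a)–(e): forbidden (parity).
(a)–(f): allowed.
(b)–(c): forbidden (ΔL, ΔJ).
(b)–(d): forbidden (ΔL, ΔJ).
(b)–(e): forbidden (parity, ΔL, ΔJ).
(b)–(f): forbidden (ΔL, ΔJ).
(c)–(d): forbidden (parity).
(c)–(e): allowed.
(c)–(f): forbidden (parity).
(d)–(e): allowed.
(d)–(f): forbidden (parity, ΔL).
(e)–(f): forbidden (ΔL).
Allowed pairs: 5 of 15.

5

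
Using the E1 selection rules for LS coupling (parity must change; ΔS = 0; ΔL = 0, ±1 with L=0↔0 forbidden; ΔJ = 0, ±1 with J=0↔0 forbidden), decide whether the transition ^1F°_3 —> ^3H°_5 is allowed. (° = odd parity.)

Initial level: S=0, L=3, J=3, parity odd. Final level: S=1, L=5, J=5, parity odd.
ΔS = 0: S: 0 → 1 — fails.
ΔJ = 0, ±1 (not J=0↔0): J: 3 → 5, ΔJ = +2 — fails.
Parity must change: odd → odd — fails.
ΔL = 0, ±1 (not L=0↔0): L: 3 → 5, ΔL = +2 — fails.
Rule(s) violated: parity, ΔS, ΔL, ΔJ.

forbidden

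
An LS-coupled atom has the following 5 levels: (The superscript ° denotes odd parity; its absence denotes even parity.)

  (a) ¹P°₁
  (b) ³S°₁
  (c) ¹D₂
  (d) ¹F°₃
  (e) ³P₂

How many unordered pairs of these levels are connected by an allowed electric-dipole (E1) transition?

(a)–(b): forbidden (parity, ΔS).
(a)–(c): allowed.
(a)–(d): forbidden (parity, ΔL, ΔJ).
(a)–(e): forbidden (ΔS).
(b)–(c): forbidden (ΔS, ΔL).
(b)–(d): forbidden (parity, ΔS, ΔL, ΔJ).
(b)–(e): allowed.
(c)–(d): allowed.
(c)–(e): forbidden (parity, ΔS).
(d)–(e): forbidden (ΔS, ΔL).
Allowed pairs: 3 of 10.

3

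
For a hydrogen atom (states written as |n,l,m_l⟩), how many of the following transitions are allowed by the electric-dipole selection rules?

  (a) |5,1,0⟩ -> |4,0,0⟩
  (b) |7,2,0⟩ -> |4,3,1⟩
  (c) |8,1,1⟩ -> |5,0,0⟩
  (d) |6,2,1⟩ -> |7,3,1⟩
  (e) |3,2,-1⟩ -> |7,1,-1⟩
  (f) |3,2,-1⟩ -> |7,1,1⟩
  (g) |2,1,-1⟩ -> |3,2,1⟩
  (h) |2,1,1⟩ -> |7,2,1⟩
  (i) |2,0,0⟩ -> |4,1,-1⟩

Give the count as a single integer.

(a) allowed
(b) allowed
(c) allowed
(d) allowed
(e) allowed
(f) forbidden — Δm_l = +2 (E1 requires Δm_l = 0, ±1)
(g) forbidden — Δm_l = +2 (E1 requires Δm_l = 0, ±1)
(h) allowed
(i) allowed
Total allowed: 7 of 9.

7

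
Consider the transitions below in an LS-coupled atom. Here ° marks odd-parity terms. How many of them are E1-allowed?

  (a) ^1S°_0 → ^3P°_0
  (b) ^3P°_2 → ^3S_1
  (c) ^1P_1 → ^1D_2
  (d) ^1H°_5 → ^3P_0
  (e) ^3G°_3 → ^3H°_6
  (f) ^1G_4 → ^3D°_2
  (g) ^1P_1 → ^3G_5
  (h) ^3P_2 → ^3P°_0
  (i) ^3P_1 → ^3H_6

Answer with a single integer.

(a) forbidden (parity, ΔS, ΔJ fail)
(b) allowed
(c) forbidden (parity fails)
(d) forbidden (ΔS, ΔL, ΔJ fail)
(e) forbidden (parity, ΔJ fail)
(f) forbidden (ΔS, ΔL, ΔJ fail)
(g) forbidden (parity, ΔS, ΔL, ΔJ fail)
(h) forbidden (ΔJ fails)
(i) forbidden (parity, ΔL, ΔJ fail)
Total allowed: 1 of 9.

1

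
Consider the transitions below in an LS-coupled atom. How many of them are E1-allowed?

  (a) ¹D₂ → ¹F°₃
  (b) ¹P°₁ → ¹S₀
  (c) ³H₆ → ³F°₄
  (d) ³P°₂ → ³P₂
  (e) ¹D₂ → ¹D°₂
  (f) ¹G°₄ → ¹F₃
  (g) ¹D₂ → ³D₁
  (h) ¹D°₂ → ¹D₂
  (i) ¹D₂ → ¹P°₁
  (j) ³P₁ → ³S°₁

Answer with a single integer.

8

(a) allowed
(b) allowed
(c) forbidden (ΔL, ΔJ fail)
(d) allowed
(e) allowed
(f) allowed
(g) forbidden (parity, ΔS fail)
(h) allowed
(i) allowed
(j) allowed
Total allowed: 8 of 10.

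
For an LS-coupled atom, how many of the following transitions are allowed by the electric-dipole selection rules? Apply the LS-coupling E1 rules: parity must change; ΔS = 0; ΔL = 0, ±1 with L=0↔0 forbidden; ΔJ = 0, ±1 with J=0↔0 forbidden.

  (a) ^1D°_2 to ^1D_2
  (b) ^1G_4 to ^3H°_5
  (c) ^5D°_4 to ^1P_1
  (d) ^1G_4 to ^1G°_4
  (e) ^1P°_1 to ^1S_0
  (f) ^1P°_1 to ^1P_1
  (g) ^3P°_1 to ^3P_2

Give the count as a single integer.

(a) allowed
(b) forbidden (ΔS fails)
(c) forbidden (ΔS, ΔJ fail)
(d) allowed
(e) allowed
(f) allowed
(g) allowed
Total allowed: 5 of 7.

5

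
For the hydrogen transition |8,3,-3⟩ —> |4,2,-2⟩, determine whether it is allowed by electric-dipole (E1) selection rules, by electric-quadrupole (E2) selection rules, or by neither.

E1

Δl = 2 − 3 = -1; l_i + l_f = 5.
Δm_l = +1.
E1 (Δl = ±1, |Δm_l| ≤ 1): satisfied.
E2 (Δl = 0,±2, l_i+l_f ≥ 2, |Δm_l| ≤ 2): not satisfied.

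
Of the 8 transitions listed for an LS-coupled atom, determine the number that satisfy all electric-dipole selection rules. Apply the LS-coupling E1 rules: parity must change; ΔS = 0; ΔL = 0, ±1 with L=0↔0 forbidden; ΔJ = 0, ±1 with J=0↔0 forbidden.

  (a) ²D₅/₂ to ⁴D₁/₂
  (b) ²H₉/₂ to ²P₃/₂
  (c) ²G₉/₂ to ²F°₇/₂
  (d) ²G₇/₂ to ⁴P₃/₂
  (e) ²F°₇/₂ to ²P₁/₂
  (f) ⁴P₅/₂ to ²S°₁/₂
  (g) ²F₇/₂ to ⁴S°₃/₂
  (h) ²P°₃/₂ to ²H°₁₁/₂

(a) forbidden (parity, ΔS, ΔJ fail)
(b) forbidden (parity, ΔL, ΔJ fail)
(c) allowed
(d) forbidden (parity, ΔS, ΔL, ΔJ fail)
(e) forbidden (ΔL, ΔJ fail)
(f) forbidden (ΔS, ΔJ fail)
(g) forbidden (ΔS, ΔL, ΔJ fail)
(h) forbidden (parity, ΔL, ΔJ fail)
Total allowed: 1 of 8.

1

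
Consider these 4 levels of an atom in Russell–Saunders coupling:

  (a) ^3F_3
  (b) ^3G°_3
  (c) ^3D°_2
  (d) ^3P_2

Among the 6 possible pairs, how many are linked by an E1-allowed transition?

(a)–(b): allowed.
(a)–(c): allowed.
(a)–(d): forbidden (parity, ΔL).
(b)–(c): forbidden (parity, ΔL).
(b)–(d): forbidden (ΔL).
(c)–(d): allowed.
Allowed pairs: 3 of 6.

3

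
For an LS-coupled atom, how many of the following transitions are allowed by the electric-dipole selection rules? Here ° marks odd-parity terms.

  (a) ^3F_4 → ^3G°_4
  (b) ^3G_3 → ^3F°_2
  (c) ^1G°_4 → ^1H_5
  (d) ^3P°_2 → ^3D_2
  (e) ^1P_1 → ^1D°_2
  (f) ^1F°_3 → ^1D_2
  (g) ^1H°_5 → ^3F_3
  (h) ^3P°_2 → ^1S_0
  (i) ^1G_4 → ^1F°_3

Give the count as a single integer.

(a) allowed
(b) allowed
(c) allowed
(d) allowed
(e) allowed
(f) allowed
(g) forbidden (ΔS, ΔL, ΔJ fail)
(h) forbidden (ΔS, ΔJ fail)
(i) allowed
Total allowed: 7 of 9.

7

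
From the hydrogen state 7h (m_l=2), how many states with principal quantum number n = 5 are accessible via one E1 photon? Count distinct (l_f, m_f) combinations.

3

E1 requires Δl = ±1, so l_f ∈ {4, 6}; with 0 ≤ l_f ≤ n_f−1 = 4, the allowed l_f values are {4}.
For l_f = 4: m_f ∈ {m_i−1, m_i, m_i+1} ∩ [−4, 4] = {1, 2, 3} → 3 states.
Total: 3.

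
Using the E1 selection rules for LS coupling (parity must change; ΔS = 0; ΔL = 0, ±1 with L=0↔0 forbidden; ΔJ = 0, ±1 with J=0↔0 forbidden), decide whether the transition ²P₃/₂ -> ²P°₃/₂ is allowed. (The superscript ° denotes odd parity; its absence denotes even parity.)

Initial level: S=1/2, L=1, J=3/2, parity even. Final level: S=1/2, L=1, J=3/2, parity odd.
Parity must change: even → odd — satisfied.
ΔS = 0: S: 1/2 → 1/2 — satisfied.
ΔL = 0, ±1 (not L=0↔0): L: 1 → 1, ΔL = +0 — satisfied.
ΔJ = 0, ±1 (not J=0↔0): J: 3/2 → 3/2, ΔJ = +0 — satisfied.
All four E1 rules are satisfied.

allowed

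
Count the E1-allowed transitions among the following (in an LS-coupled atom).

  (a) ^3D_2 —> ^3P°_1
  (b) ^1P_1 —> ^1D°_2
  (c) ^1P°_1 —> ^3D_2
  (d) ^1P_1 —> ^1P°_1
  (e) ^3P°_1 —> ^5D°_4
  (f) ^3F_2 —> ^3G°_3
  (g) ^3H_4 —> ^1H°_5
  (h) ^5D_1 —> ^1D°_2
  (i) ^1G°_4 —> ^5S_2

(a) allowed
(b) allowed
(c) forbidden (ΔS fails)
(d) allowed
(e) forbidden (parity, ΔS, ΔJ fail)
(f) allowed
(g) forbidden (ΔS fails)
(h) forbidden (ΔS fails)
(i) forbidden (ΔS, ΔL, ΔJ fail)
Total allowed: 4 of 9.

4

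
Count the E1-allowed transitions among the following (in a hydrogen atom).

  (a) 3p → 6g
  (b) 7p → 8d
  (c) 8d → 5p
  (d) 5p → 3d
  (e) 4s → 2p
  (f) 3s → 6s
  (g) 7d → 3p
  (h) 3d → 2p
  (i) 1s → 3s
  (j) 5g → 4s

6

(a) forbidden — Δl = +3 (E1 requires Δl = ±1)
(b) allowed
(c) allowed
(d) allowed
(e) allowed
(f) forbidden — Δl = +0 (E1 requires Δl = ±1)
(g) allowed
(h) allowed
(i) forbidden — Δl = +0 (E1 requires Δl = ±1)
(j) forbidden — Δl = -4 (E1 requires Δl = ±1)
Total allowed: 6 of 10.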